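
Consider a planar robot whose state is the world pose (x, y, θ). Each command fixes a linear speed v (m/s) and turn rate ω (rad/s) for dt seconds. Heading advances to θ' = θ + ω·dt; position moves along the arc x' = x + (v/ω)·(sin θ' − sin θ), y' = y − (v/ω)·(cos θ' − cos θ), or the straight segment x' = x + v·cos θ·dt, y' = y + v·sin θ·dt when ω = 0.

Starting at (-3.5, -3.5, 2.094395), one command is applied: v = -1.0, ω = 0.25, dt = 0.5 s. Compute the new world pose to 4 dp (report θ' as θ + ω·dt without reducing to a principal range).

θ' = 2.0944 + 0.25·0.5 = 2.2194
R = v/ω = -1.0/0.25 = -4.0000
x' = -3.5 + -4.0000·(sin 2.2194 − sin 2.0944) = -3.2236
y' = -3.5 − -4.0000·(cos 2.2194 − cos 2.0944) = -3.9163

(-3.2236, -3.9163, 2.2194)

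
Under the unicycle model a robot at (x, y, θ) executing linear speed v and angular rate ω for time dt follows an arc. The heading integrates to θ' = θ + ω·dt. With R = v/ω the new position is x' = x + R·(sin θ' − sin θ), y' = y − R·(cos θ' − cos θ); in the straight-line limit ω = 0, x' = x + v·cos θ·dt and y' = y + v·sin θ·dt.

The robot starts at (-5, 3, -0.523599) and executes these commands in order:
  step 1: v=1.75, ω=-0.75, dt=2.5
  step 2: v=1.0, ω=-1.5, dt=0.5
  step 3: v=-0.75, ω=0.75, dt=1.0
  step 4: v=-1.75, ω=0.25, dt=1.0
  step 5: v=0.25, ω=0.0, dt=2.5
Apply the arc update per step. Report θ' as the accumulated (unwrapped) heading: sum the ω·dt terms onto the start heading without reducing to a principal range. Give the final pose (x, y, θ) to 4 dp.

step 1: θ'=-2.3986 (R=-2.3333) → pose (-4.5882, -0.7391, -2.3986)
step 2: θ'=-3.1486 (R=-0.6667) → pose (-5.0438, -0.9148, -3.1486)
step 3: θ'=-2.3986 (R=-1.0000) → pose (-4.3603, -0.6513, -2.3986)
step 4: θ'=-2.1486 (R=-7.0000) → pose (-3.2322, 0.6806, -2.1486)
step 5: θ'=-2.1486 (straight) → pose (-3.5735, 0.1570, -2.1486)

(-3.5735, 0.1570, -2.1486)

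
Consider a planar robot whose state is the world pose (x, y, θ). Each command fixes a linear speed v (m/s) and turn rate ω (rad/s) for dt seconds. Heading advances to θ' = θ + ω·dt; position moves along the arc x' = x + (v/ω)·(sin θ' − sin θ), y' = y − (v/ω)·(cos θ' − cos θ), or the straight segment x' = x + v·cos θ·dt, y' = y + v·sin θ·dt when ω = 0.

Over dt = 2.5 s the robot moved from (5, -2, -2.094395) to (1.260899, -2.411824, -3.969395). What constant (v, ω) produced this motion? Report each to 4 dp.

v = 1.7500, ω = -0.7500

Δθ = -3.969395 − -2.094395 = -1.875000
ω = Δθ/dt = -1.875000/2.5 = -0.7500
R = Δx/(sin θ' − sin θ) = -2.3333
v = R·ω = -2.3333·-0.7500 = 1.7500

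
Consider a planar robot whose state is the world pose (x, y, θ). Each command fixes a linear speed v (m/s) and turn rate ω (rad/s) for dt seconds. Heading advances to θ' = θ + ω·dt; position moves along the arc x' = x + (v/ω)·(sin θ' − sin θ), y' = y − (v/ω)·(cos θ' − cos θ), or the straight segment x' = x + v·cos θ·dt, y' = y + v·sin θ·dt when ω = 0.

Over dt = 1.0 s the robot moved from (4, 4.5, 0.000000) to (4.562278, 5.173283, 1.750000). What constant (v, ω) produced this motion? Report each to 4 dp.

v = 1.0000, ω = 1.7500

Δθ = 1.750000 − 0.000000 = 1.750000
ω = Δθ/dt = 1.750000/1.0 = 1.7500
R = −Δy/(cos θ' − cos θ) = 0.5714
v = R·ω = 0.5714·1.7500 = 1.0000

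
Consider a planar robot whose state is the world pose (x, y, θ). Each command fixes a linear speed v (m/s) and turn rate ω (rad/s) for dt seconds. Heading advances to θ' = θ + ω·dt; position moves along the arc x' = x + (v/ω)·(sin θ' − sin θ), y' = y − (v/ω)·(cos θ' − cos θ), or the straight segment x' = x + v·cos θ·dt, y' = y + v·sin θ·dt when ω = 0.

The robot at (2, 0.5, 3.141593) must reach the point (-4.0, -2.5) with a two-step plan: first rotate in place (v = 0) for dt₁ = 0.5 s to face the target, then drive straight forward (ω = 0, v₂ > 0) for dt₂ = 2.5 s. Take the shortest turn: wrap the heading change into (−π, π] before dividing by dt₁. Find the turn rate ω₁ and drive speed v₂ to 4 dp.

ω₁ = 0.9273, v₂ = 2.6833

heading to target = atan2(-2.5−0.5, -4−2) = -2.6779
Δθ = wrap(-2.6779 − 3.1416) = 0.4636; ω₁ = Δθ/dt₁ = 0.9273
distance = √((-4−2)² + (-2.5−0.5)²) = 6.7082; v₂ = distance/dt₂ = 2.6833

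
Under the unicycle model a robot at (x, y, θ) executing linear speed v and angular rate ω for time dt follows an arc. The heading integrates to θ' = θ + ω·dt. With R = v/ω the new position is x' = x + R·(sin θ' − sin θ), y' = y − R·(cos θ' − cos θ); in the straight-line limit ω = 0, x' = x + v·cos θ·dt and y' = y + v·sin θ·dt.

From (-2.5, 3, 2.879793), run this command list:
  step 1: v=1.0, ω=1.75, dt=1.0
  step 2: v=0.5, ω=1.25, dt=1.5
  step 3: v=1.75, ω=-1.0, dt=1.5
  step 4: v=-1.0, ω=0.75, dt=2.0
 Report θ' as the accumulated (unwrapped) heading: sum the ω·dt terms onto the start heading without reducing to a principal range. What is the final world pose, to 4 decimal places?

step 1: θ'=4.6298 (R=0.5714) → pose (-3.2174, 2.4952, 4.6298)
step 2: θ'=6.5048 (R=0.4000) → pose (-2.7308, 2.0720, 6.5048)
step 3: θ'=5.0048 (R=-1.7500) → pose (-0.6705, 0.8692, 5.0048)
step 4: θ'=6.5048 (R=-1.3333) → pose (-2.2403, 1.7856, 6.5048)

(-2.2403, 1.7856, 6.5048)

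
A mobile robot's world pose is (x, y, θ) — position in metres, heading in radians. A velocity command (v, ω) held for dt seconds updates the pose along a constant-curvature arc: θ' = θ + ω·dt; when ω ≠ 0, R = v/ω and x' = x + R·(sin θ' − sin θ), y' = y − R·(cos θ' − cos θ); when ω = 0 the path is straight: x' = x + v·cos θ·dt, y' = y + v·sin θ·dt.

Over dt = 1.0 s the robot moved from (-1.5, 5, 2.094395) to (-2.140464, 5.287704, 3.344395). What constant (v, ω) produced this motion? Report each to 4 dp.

v = 0.7500, ω = 1.2500

Δθ = 3.344395 − 2.094395 = 1.250000
ω = Δθ/dt = 1.250000/1.0 = 1.2500
R = Δx/(sin θ' − sin θ) = 0.6000
v = R·ω = 0.6000·1.2500 = 0.7500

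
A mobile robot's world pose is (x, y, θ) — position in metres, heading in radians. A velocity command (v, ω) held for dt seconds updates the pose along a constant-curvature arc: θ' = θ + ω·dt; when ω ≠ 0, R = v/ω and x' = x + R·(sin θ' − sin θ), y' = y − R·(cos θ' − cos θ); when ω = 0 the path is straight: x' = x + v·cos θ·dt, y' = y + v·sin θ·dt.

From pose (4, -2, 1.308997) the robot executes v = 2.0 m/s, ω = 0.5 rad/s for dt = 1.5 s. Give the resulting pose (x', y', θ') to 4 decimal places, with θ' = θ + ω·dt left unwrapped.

θ' = 1.3090 + 0.5·1.5 = 2.0590
R = v/ω = 2.0/0.5 = 4.0000
x' = 4 + 4.0000·(sin 2.0590 − sin 1.3090) = 3.6690
y' = -2 − 4.0000·(cos 2.0590 − cos 1.3090) = 0.9114

(3.6690, 0.9114, 2.0590)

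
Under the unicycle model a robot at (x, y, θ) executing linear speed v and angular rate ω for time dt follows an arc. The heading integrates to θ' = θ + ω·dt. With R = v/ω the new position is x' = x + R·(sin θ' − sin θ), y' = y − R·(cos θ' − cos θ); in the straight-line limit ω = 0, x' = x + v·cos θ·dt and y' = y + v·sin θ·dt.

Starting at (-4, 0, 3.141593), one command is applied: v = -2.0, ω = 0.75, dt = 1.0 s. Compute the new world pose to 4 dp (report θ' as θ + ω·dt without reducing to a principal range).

θ' = 3.1416 + 0.75·1.0 = 3.8916
R = v/ω = -2.0/0.75 = -2.6667
x' = -4 + -2.6667·(sin 3.8916 − sin 3.1416) = -2.1823
y' = 0 − -2.6667·(cos 3.8916 − cos 3.1416) = 0.7155

(-2.1823, 0.7155, 3.8916)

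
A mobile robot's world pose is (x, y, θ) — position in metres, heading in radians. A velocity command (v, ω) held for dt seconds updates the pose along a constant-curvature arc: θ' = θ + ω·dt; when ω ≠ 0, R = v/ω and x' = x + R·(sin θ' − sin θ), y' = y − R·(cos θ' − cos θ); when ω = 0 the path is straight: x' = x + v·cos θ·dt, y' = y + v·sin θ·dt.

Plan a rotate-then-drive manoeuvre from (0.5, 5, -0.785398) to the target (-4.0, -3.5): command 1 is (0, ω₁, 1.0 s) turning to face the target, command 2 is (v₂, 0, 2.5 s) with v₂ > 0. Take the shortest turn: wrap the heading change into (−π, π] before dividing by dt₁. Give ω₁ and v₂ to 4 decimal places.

ω₁ = -1.2723, v₂ = 3.8471

heading to target = atan2(-3.5−5, -4−0.5) = -2.0577
Δθ = wrap(-2.0577 − -0.7854) = -1.2723; ω₁ = Δθ/dt₁ = -1.2723
distance = √((-4−0.5)² + (-3.5−5)²) = 9.6177; v₂ = distance/dt₂ = 3.8471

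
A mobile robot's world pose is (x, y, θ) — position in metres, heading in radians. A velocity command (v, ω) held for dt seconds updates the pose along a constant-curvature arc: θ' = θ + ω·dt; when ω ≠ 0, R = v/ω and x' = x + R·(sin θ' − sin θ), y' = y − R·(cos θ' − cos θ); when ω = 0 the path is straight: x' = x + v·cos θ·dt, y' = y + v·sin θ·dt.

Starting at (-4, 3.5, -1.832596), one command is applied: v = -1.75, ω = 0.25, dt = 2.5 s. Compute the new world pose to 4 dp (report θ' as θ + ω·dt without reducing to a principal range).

θ' = -1.8326 + 0.25·2.5 = -1.2076
R = v/ω = -1.75/0.25 = -7.0000
x' = -4 + -7.0000·(sin -1.2076 − sin -1.8326) = -4.2181
y' = 3.5 − -7.0000·(cos -1.2076 − cos -1.8326) = 7.7986

(-4.2181, 7.7986, -1.2076)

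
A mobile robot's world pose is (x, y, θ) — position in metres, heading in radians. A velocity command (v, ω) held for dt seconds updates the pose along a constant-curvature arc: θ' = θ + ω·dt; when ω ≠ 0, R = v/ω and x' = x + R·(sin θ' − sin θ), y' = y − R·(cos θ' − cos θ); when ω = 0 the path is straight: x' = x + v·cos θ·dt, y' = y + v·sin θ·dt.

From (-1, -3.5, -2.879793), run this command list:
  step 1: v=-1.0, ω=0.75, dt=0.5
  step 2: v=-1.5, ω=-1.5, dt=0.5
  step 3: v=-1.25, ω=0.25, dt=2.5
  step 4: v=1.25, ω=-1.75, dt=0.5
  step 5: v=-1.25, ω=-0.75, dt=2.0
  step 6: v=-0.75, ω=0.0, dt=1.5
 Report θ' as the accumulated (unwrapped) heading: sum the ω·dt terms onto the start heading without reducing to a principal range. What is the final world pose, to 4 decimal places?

(3.2448, -5.6464, -5.0048)

step 1: θ'=-2.5048 (R=-1.3333) → pose (-0.5523, -3.2841, -2.5048)
step 2: θ'=-3.2548 (R=1.0000) → pose (0.1553, -3.0945, -3.2548)
step 3: θ'=-2.6298 (R=-5.0000) → pose (3.1689, -2.4858, -2.6298)
step 4: θ'=-3.5048 (R=-0.7143) → pose (2.5653, -2.5308, -3.5048)
step 5: θ'=-5.0048 (R=1.6667) → pose (3.5691, -4.5691, -5.0048)
step 6: θ'=-5.0048 (straight) → pose (3.2448, -5.6464, -5.0048)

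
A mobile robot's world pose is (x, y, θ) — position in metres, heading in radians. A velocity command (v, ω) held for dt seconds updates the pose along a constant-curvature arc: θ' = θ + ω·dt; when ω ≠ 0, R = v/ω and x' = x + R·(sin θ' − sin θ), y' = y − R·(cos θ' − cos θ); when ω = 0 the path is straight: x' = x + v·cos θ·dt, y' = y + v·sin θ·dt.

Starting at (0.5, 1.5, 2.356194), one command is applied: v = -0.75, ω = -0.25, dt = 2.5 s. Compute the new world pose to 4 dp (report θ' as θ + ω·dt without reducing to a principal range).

θ' = 2.3562 + -0.25·2.5 = 1.7312
R = v/ω = -0.75/-0.25 = 3.0000
x' = 0.5 + 3.0000·(sin 1.7312 − sin 2.3562) = 1.3402
y' = 1.5 − 3.0000·(cos 1.7312 − cos 2.3562) = -0.1422

(1.3402, -0.1422, 1.7312)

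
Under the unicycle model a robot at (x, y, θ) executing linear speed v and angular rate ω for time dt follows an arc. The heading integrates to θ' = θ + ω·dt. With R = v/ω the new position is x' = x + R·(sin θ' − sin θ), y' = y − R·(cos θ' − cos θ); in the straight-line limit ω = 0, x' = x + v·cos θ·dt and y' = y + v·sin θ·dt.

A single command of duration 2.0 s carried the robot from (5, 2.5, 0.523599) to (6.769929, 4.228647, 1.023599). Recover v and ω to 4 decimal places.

v = 1.2500, ω = 0.2500

Δθ = 1.023599 − 0.523599 = 0.500000
ω = Δθ/dt = 0.500000/2.0 = 0.2500
R = Δx/(sin θ' − sin θ) = 5.0000
v = R·ω = 5.0000·0.2500 = 1.2500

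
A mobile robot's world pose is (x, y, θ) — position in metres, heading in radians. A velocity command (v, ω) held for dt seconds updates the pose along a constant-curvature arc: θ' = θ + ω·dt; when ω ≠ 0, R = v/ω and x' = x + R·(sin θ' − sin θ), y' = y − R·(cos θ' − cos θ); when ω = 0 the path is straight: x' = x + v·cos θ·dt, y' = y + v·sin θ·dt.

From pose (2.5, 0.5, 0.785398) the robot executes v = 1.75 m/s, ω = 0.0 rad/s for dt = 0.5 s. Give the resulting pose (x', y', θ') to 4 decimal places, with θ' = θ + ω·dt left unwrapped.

(3.1187, 1.1187, 0.7854)

θ' = 0.7854 + 0.0·0.5 = 0.7854
ω = 0 → straight: x' = 2.5 + 1.75·cos(0.7854)·0.5 = 3.1187
y' = 0.5 + 1.75·sin(0.7854)·0.5 = 1.1187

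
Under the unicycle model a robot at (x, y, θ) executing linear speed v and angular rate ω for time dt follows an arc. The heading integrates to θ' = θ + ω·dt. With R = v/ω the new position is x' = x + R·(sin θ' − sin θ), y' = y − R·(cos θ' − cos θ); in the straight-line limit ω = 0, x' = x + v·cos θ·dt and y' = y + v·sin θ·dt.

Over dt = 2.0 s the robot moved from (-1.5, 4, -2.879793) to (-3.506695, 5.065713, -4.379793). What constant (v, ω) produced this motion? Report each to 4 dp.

v = 1.2500, ω = -0.7500

Δθ = -4.379793 − -2.879793 = -1.500000
ω = Δθ/dt = -1.500000/2.0 = -0.7500
R = Δx/(sin θ' − sin θ) = -1.6667
v = R·ω = -1.6667·-0.7500 = 1.2500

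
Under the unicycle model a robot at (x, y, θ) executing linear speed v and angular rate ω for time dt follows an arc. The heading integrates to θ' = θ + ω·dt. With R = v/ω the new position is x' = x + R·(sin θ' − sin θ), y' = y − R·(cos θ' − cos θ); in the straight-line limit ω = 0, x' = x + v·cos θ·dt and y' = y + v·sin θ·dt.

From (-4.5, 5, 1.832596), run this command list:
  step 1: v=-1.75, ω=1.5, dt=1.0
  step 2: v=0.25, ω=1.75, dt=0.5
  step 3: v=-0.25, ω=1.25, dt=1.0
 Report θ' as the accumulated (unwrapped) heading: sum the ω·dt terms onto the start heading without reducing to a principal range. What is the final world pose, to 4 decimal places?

(-3.2776, 4.3177, 5.4576)

step 1: θ'=3.3326 (R=-1.1667) → pose (-3.1516, 4.1565, 3.3326)
step 2: θ'=4.2076 (R=0.1429) → pose (-3.2495, 4.0853, 4.2076)
step 3: θ'=5.4576 (R=-0.2000) → pose (-3.2776, 4.3177, 5.4576)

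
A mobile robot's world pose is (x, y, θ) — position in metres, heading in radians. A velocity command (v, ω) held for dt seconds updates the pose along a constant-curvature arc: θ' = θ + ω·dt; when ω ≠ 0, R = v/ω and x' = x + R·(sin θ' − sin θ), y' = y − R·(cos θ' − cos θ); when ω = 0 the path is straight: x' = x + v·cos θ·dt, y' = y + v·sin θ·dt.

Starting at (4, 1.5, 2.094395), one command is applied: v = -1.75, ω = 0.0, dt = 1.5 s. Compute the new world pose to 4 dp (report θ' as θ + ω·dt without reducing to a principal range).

(5.3125, -0.7733, 2.0944)

θ' = 2.0944 + 0.0·1.5 = 2.0944
ω = 0 → straight: x' = 4 + -1.75·cos(2.0944)·1.5 = 5.3125
y' = 1.5 + -1.75·sin(2.0944)·1.5 = -0.7733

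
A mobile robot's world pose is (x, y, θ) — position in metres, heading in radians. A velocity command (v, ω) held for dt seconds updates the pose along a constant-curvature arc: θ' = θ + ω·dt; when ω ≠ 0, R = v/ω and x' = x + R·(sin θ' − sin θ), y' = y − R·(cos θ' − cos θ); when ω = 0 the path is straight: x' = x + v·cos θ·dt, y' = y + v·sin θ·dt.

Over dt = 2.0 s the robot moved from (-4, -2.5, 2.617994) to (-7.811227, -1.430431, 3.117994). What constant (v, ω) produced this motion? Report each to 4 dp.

Δθ = 3.117994 − 2.617994 = 0.500000
ω = Δθ/dt = 0.500000/2.0 = 0.2500
R = Δx/(sin θ' − sin θ) = 8.0000
v = R·ω = 8.0000·0.2500 = 2.0000

v = 2.0000, ω = 0.2500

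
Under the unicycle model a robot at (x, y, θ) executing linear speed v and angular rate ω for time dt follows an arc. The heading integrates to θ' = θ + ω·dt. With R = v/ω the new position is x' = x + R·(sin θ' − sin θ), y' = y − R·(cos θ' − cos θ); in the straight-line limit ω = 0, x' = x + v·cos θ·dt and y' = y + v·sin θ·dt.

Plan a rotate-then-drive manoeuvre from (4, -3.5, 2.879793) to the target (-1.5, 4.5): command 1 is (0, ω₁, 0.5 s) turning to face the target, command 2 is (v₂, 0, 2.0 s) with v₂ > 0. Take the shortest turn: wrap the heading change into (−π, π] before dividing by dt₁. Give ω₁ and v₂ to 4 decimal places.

ω₁ = -1.4134, v₂ = 4.8541

heading to target = atan2(4.5−-3.5, -1.5−4) = 2.1731
Δθ = wrap(2.1731 − 2.8798) = -0.7067; ω₁ = Δθ/dt₁ = -1.4134
distance = √((-1.5−4)² + (4.5−-3.5)²) = 9.7082; v₂ = distance/dt₂ = 4.8541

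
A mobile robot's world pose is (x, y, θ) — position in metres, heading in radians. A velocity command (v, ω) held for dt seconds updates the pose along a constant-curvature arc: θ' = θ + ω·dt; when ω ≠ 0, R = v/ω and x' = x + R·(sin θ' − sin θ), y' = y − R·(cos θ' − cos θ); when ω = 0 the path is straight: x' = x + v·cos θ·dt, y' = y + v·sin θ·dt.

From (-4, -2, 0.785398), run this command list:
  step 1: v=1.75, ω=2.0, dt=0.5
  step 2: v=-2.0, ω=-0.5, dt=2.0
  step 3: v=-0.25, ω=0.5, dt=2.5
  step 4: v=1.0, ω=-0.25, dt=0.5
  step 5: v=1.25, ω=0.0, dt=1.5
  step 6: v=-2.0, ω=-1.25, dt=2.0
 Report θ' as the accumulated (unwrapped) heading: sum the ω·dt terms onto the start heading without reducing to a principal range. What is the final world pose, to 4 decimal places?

step 1: θ'=1.7854 (R=0.8750) → pose (-3.7638, -1.1949, 1.7854)
step 2: θ'=0.7854 (R=4.0000) → pose (-4.8436, -4.8752, 0.7854)
step 3: θ'=2.0354 (R=-0.5000) → pose (-4.9371, -5.4528, 2.0354)
step 4: θ'=1.9104 (R=-4.0000) → pose (-5.1326, -4.9930, 1.9104)
step 5: θ'=1.9104 (straight) → pose (-5.7572, -3.2251, 1.9104)
step 6: θ'=-0.5896 (R=1.6000) → pose (-8.1555, -5.0879, -0.5896)

(-8.1555, -5.0879, -0.5896)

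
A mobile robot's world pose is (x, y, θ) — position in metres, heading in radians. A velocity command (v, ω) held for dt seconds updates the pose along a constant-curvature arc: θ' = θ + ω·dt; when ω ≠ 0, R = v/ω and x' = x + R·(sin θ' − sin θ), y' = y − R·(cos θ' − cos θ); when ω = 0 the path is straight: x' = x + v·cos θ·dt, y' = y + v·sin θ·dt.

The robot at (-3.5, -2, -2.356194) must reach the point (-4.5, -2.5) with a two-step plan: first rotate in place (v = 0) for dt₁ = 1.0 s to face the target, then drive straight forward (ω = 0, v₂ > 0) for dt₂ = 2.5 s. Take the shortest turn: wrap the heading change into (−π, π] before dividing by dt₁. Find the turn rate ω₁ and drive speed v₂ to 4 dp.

heading to target = atan2(-2.5−-2, -4.5−-3.5) = -2.6779
Δθ = wrap(-2.6779 − -2.3562) = -0.3218; ω₁ = Δθ/dt₁ = -0.3218
distance = √((-4.5−-3.5)² + (-2.5−-2)²) = 1.1180; v₂ = distance/dt₂ = 0.4472

ω₁ = -0.3218, v₂ = 0.4472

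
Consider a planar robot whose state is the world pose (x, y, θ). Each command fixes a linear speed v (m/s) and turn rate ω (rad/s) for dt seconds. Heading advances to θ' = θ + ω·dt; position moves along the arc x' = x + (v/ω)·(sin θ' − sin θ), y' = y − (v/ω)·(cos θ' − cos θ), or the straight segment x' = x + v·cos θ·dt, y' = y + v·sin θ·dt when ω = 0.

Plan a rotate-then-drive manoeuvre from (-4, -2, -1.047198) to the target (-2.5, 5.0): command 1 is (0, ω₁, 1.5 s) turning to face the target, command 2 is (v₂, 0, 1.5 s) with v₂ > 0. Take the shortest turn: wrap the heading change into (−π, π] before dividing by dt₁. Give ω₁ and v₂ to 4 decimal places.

ω₁ = 1.6046, v₂ = 4.7726

heading to target = atan2(5−-2, -2.5−-4) = 1.3597
Δθ = wrap(1.3597 − -1.0472) = 2.4069; ω₁ = Δθ/dt₁ = 1.6046
distance = √((-2.5−-4)² + (5−-2)²) = 7.1589; v₂ = distance/dt₂ = 4.7726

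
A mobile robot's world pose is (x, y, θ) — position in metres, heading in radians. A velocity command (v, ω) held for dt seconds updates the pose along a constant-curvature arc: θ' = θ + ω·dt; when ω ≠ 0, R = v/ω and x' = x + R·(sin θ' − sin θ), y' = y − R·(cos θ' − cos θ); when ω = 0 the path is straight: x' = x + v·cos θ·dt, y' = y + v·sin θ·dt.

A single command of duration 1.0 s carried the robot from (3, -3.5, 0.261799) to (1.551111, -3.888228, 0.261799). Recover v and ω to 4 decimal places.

v = -1.5000, ω = 0.0000

Δθ = 0.261799 − 0.261799 = 0.000000
ω = Δθ/dt = 0.000000/1.0 = 0.0000
ω = 0 → v = (Δx·cos θ + Δy·sin θ)/dt = -1.5000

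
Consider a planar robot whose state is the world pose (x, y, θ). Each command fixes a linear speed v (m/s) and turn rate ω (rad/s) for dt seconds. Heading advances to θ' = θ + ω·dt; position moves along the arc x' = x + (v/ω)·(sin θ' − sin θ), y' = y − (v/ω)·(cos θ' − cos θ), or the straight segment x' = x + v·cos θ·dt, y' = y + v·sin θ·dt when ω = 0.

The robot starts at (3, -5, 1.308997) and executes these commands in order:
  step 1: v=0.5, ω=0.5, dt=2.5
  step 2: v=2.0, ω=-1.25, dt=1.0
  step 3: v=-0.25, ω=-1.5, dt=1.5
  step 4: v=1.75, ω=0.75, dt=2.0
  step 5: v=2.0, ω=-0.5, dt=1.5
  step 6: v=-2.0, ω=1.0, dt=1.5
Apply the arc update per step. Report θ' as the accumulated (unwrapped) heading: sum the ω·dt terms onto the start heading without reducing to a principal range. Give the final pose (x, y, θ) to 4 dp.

(5.3157, -3.7248, 1.3090)

step 1: θ'=2.5590 (R=1.0000) → pose (2.5843, -3.9061, 2.5590)
step 2: θ'=1.3090 (R=-1.6000) → pose (1.9191, -2.1560, 1.3090)
step 3: θ'=-0.9410 (R=0.1667) → pose (1.6234, -2.2110, -0.9410)
step 4: θ'=0.5590 (R=2.3333) → pose (4.7465, -2.8149, 0.5590)
step 5: θ'=-0.1910 (R=-4.0000) → pose (7.6273, -2.2788, -0.1910)
step 6: θ'=1.3090 (R=-2.0000) → pose (5.3157, -3.7248, 1.3090)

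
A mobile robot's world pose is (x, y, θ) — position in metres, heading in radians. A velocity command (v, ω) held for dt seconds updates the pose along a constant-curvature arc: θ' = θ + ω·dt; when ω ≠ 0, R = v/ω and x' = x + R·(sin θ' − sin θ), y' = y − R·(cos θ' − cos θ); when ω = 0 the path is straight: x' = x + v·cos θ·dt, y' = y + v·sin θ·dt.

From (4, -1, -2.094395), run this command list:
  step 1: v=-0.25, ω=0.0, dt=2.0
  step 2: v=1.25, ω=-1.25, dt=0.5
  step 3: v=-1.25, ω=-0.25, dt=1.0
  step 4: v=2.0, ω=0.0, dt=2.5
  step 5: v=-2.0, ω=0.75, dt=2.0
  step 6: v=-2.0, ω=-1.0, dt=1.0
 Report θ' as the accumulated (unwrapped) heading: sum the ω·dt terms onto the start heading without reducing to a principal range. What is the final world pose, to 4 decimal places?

step 1: θ'=-2.0944 (straight) → pose (4.2500, -0.5670, -2.0944)
step 2: θ'=-2.7194 (R=-1.0000) → pose (3.7937, -0.9792, -2.7194)
step 3: θ'=-2.9694 (R=5.0000) → pose (4.9858, -0.6141, -2.9694)
step 4: θ'=-2.9694 (straight) → pose (0.0598, -1.4708, -2.9694)
step 5: θ'=-1.4694 (R=-2.6667) → pose (2.2558, 1.4264, -1.4694)
step 6: θ'=-2.4694 (R=2.0000) → pose (3.0001, 3.1937, -2.4694)

(3.0001, 3.1937, -2.4694)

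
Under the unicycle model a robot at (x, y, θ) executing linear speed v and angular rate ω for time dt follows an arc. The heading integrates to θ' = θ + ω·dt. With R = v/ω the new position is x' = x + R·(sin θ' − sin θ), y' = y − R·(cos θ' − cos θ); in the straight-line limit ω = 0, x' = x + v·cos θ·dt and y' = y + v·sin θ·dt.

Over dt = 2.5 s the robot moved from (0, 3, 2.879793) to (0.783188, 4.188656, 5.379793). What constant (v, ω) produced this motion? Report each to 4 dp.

Δθ = 5.379793 − 2.879793 = 2.500000
ω = Δθ/dt = 2.500000/2.5 = 1.0000
R = −Δy/(cos θ' − cos θ) = -0.7500
v = R·ω = -0.7500·1.0000 = -0.7500

v = -0.7500, ω = 1.0000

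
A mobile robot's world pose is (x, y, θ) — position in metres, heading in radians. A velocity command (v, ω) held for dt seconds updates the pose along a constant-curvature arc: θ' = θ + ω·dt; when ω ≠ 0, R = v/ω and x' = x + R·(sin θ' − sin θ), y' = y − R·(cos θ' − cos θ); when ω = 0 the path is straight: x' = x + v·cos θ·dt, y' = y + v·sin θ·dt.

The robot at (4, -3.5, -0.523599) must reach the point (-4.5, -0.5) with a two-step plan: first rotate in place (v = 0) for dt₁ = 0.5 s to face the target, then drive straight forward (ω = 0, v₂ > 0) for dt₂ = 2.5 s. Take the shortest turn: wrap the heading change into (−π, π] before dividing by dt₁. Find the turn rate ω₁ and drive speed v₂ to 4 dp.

heading to target = atan2(-0.5−-3.5, -4.5−4) = 2.8023
Δθ = wrap(2.8023 − -0.5236) = -2.9573; ω₁ = Δθ/dt₁ = -5.9146
distance = √((-4.5−4)² + (-0.5−-3.5)²) = 9.0139; v₂ = distance/dt₂ = 3.6056

ω₁ = -5.9146, v₂ = 3.6056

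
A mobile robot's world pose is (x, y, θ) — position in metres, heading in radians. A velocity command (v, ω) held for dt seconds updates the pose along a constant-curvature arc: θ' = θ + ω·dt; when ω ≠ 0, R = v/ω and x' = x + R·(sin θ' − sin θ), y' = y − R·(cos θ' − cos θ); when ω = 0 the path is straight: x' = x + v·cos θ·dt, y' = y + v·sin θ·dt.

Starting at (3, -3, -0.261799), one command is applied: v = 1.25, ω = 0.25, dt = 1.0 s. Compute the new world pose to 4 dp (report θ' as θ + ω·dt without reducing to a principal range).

θ' = -0.2618 + 0.25·1.0 = -0.0118
R = v/ω = 1.25/0.25 = 5.0000
x' = 3 + 5.0000·(sin -0.0118 − sin -0.2618) = 4.2351
y' = -3 − 5.0000·(cos -0.0118 − cos -0.2618) = -3.1700

(4.2351, -3.1700, -0.0118)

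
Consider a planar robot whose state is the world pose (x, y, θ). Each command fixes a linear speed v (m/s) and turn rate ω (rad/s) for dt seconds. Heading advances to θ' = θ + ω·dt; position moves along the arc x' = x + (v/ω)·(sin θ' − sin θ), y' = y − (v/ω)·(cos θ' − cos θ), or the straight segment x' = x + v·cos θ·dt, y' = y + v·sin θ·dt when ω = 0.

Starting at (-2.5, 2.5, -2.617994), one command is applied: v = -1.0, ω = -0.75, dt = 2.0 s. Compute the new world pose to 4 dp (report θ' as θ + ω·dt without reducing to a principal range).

(-0.7287, 2.0920, -4.1180)

θ' = -2.6180 + -0.75·2.0 = -4.1180
R = v/ω = -1.0/-0.75 = 1.3333
x' = -2.5 + 1.3333·(sin -4.1180 − sin -2.6180) = -0.7287
y' = 2.5 − 1.3333·(cos -4.1180 − cos -2.6180) = 2.0920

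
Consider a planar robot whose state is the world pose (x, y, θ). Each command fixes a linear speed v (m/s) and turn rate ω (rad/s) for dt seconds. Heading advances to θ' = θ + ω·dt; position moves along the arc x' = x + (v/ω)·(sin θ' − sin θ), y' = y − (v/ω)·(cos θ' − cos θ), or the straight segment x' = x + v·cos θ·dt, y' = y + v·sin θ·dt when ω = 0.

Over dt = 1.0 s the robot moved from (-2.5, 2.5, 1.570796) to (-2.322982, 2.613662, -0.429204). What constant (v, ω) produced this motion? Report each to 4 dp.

v = 0.2500, ω = -2.0000

Δθ = -0.429204 − 1.570796 = -2.000000
ω = Δθ/dt = -2.000000/1.0 = -2.0000
R = Δx/(sin θ' − sin θ) = -0.1250
v = R·ω = -0.1250·-2.0000 = 0.2500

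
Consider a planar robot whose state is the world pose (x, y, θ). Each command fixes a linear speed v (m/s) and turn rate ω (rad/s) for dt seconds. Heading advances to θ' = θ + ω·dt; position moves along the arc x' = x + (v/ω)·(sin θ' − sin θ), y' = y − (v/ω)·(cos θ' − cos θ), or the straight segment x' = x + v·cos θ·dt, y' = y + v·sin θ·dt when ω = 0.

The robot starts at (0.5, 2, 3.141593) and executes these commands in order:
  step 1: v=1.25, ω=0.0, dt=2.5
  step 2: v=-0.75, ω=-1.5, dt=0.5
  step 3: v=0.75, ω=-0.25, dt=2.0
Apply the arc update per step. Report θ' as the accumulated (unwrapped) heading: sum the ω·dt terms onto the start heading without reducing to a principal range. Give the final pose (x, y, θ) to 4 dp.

step 1: θ'=3.1416 (straight) → pose (-2.6250, 2.0000, 3.1416)
step 2: θ'=2.3916 (R=0.5000) → pose (-2.2842, 1.8658, 2.3916)
step 3: θ'=1.8916 (R=-3.0000) → pose (-3.0862, 3.1149, 1.8916)

(-3.0862, 3.1149, 1.8916)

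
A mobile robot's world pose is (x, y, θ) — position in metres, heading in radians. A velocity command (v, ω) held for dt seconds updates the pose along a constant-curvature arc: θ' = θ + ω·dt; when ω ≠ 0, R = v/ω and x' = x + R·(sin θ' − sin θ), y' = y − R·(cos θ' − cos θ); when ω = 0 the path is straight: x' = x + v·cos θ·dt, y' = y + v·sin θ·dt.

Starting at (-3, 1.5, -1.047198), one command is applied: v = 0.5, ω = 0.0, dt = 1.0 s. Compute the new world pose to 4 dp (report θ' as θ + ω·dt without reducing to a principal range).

θ' = -1.0472 + 0.0·1.0 = -1.0472
ω = 0 → straight: x' = -3 + 0.5·cos(-1.0472)·1.0 = -2.7500
y' = 1.5 + 0.5·sin(-1.0472)·1.0 = 1.0670

(-2.7500, 1.0670, -1.0472)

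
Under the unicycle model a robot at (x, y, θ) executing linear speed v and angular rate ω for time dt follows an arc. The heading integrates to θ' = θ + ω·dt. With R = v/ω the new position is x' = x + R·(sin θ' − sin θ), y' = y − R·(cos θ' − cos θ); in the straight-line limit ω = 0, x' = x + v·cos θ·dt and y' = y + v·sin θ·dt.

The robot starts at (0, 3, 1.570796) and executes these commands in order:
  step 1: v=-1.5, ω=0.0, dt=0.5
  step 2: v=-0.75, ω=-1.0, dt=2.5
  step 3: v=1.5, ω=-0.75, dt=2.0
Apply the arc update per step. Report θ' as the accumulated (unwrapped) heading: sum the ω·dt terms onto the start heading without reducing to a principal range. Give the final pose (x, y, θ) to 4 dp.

step 1: θ'=1.5708 (straight) → pose (0.0000, 2.2500, 1.5708)
step 2: θ'=-0.9292 (R=0.7500) → pose (-1.3509, 1.8011, -0.9292)
step 3: θ'=-2.4292 (R=-2.0000) → pose (-1.6459, -0.9094, -2.4292)

(-1.6459, -0.9094, -2.4292)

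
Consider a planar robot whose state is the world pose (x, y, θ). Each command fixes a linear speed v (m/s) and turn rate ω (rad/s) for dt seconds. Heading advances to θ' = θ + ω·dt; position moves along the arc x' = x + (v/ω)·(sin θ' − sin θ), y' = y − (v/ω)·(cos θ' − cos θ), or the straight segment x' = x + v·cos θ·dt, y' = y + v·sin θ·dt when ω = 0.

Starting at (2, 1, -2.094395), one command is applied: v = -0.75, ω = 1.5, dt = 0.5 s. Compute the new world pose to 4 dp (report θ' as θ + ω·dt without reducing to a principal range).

θ' = -2.0944 + 1.5·0.5 = -1.3444
R = v/ω = -0.75/1.5 = -0.5000
x' = 2 + -0.5000·(sin -1.3444 − sin -2.0944) = 2.0542
y' = 1 − -0.5000·(cos -1.3444 − cos -2.0944) = 1.3622

(2.0542, 1.3622, -1.3444)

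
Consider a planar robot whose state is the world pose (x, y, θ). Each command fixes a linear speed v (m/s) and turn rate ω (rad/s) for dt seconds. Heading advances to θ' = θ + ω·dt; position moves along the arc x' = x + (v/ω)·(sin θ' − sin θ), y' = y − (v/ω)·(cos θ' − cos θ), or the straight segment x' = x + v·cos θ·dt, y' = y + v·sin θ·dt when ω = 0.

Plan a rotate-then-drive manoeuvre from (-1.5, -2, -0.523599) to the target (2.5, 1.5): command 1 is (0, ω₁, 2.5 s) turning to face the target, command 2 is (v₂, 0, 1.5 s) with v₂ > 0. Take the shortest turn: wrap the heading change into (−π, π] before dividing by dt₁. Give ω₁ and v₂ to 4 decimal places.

ω₁ = 0.4970, v₂ = 3.5434

heading to target = atan2(1.5−-2, 2.5−-1.5) = 0.7188
Δθ = wrap(0.7188 − -0.5236) = 1.2424; ω₁ = Δθ/dt₁ = 0.4970
distance = √((2.5−-1.5)² + (1.5−-2)²) = 5.3151; v₂ = distance/dt₂ = 3.5434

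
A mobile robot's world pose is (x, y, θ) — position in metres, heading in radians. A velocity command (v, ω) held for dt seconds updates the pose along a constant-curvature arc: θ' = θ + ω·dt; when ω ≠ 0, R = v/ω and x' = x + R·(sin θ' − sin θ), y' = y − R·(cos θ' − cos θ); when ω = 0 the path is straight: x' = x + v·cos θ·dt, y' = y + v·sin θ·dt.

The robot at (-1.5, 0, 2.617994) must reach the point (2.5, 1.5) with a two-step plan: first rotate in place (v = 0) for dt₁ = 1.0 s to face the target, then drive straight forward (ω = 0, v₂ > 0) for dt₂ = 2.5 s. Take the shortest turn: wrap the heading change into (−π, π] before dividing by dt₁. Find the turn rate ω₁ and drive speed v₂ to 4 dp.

heading to target = atan2(1.5−0, 2.5−-1.5) = 0.3588
Δθ = wrap(0.3588 − 2.6180) = -2.2592; ω₁ = Δθ/dt₁ = -2.2592
distance = √((2.5−-1.5)² + (1.5−0)²) = 4.2720; v₂ = distance/dt₂ = 1.7088

ω₁ = -2.2592, v₂ = 1.7088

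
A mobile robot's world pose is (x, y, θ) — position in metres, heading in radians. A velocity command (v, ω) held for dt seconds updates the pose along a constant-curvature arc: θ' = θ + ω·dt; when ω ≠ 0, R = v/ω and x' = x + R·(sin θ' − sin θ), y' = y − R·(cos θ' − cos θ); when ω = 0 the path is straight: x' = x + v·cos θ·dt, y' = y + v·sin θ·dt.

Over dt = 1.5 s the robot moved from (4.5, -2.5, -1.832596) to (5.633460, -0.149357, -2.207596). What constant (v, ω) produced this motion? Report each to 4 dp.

v = -1.7500, ω = -0.2500

Δθ = -2.207596 − -1.832596 = -0.375000
ω = Δθ/dt = -0.375000/1.5 = -0.2500
R = −Δy/(cos θ' − cos θ) = 7.0000
v = R·ω = 7.0000·-0.2500 = -1.7500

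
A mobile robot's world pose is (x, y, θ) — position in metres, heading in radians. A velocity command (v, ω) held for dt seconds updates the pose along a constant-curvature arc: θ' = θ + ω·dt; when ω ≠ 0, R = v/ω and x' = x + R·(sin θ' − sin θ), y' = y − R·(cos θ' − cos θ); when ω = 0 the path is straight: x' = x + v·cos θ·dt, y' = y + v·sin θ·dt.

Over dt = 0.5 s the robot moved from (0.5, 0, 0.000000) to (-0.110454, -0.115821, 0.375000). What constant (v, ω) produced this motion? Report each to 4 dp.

Δθ = 0.375000 − 0.000000 = 0.375000
ω = Δθ/dt = 0.375000/0.5 = 0.7500
R = Δx/(sin θ' − sin θ) = -1.6667
v = R·ω = -1.6667·0.7500 = -1.2500

v = -1.2500, ω = 0.7500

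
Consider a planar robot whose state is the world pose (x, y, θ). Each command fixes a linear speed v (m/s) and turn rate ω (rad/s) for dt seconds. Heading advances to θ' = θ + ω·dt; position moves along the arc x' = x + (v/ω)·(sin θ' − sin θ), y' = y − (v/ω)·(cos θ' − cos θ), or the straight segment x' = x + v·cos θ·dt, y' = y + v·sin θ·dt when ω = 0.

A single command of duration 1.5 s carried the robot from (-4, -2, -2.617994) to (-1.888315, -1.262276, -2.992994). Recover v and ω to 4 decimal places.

v = -1.5000, ω = -0.2500

Δθ = -2.992994 − -2.617994 = -0.375000
ω = Δθ/dt = -0.375000/1.5 = -0.2500
R = Δx/(sin θ' − sin θ) = 6.0000
v = R·ω = 6.0000·-0.2500 = -1.5000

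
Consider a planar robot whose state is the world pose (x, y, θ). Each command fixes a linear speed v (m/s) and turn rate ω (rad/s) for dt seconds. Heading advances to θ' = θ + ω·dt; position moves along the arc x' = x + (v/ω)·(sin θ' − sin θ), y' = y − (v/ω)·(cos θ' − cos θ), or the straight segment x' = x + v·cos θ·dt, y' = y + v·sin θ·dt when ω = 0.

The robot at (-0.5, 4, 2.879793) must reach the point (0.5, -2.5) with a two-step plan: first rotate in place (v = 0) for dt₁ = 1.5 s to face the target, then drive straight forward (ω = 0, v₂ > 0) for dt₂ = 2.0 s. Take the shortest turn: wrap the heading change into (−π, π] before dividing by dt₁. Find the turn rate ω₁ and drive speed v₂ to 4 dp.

ω₁ = 1.3235, v₂ = 3.2882

heading to target = atan2(-2.5−4, 0.5−-0.5) = -1.4181
Δθ = wrap(-1.4181 − 2.8798) = 1.9852; ω₁ = Δθ/dt₁ = 1.3235
distance = √((0.5−-0.5)² + (-2.5−4)²) = 6.5765; v₂ = distance/dt₂ = 3.2882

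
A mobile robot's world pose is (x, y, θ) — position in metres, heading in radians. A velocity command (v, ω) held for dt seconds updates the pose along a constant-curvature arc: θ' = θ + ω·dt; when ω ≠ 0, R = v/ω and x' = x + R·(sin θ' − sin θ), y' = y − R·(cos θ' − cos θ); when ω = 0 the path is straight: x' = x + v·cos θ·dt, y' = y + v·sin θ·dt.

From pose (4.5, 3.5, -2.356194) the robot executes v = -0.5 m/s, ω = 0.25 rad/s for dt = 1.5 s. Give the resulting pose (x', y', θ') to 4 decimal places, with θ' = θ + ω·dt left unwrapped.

θ' = -2.3562 + 0.25·1.5 = -1.9812
R = v/ω = -0.5/0.25 = -2.0000
x' = 4.5 + -2.0000·(sin -1.9812 − sin -2.3562) = 4.9197
y' = 3.5 − -2.0000·(cos -1.9812 − cos -2.3562) = 4.1163

(4.9197, 4.1163, -1.9812)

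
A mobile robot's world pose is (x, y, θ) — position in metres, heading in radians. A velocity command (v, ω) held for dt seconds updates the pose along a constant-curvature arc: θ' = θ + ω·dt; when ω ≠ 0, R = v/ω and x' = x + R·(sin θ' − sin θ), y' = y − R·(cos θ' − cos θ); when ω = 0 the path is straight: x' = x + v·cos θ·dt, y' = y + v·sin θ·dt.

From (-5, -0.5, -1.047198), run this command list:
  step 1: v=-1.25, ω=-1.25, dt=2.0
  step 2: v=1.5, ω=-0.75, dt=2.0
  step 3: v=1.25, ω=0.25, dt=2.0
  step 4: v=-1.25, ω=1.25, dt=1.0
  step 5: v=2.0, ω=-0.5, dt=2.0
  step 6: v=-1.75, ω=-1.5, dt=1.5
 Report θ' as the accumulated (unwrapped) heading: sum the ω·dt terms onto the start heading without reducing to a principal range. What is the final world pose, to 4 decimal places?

step 1: θ'=-3.5472 (R=1.0000) → pose (-3.7394, 0.9189, -3.5472)
step 2: θ'=-5.0472 (R=-2.0000) → pose (-4.8392, 3.4138, -5.0472)
step 3: θ'=-4.5472 (R=5.0000) → pose (-4.6296, 5.8789, -4.5472)
step 4: θ'=-3.2972 (R=-1.0000) → pose (-3.7982, 5.0554, -3.2972)
step 5: θ'=-4.2972 (R=-4.0000) → pose (-6.8385, 7.3937, -4.2972)
step 6: θ'=-6.5472 (R=1.1667) → pose (-8.2105, 5.7968, -6.5472)

(-8.2105, 5.7968, -6.5472)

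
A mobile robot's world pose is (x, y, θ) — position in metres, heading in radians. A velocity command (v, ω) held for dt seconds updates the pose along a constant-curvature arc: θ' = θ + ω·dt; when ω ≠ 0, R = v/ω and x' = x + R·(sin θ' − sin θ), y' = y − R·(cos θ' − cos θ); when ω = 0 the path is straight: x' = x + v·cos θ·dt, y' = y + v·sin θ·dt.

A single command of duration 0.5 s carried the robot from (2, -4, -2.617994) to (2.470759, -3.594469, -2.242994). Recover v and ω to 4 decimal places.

v = -1.2500, ω = 0.7500

Δθ = -2.242994 − -2.617994 = 0.375000
ω = Δθ/dt = 0.375000/0.5 = 0.7500
R = Δx/(sin θ' − sin θ) = -1.6667
v = R·ω = -1.6667·0.7500 = -1.2500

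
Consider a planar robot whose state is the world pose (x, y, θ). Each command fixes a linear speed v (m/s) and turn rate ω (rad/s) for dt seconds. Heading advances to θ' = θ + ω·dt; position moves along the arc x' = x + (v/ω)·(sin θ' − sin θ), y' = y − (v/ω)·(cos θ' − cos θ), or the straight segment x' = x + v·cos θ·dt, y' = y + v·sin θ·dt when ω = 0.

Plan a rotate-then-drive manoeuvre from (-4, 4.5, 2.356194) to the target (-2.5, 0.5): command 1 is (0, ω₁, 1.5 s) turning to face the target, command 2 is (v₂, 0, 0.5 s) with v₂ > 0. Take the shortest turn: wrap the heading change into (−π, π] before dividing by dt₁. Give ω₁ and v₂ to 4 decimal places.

ω₁ = 1.8100, v₂ = 8.5440

heading to target = atan2(0.5−4.5, -2.5−-4) = -1.2120
Δθ = wrap(-1.2120 − 2.3562) = 2.7150; ω₁ = Δθ/dt₁ = 1.8100
distance = √((-2.5−-4)² + (0.5−4.5)²) = 4.2720; v₂ = distance/dt₂ = 8.5440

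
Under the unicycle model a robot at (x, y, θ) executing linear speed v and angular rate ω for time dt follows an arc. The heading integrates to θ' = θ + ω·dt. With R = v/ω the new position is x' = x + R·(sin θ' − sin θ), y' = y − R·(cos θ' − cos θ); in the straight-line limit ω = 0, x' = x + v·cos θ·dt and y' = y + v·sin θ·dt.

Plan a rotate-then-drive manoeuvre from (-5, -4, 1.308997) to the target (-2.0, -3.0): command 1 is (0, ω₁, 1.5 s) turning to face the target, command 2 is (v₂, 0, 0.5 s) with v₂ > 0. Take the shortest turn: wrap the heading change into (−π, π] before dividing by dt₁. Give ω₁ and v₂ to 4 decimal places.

heading to target = atan2(-3−-4, -2−-5) = 0.3218
Δθ = wrap(0.3218 − 1.3090) = -0.9872; ω₁ = Δθ/dt₁ = -0.6582
distance = √((-2−-5)² + (-3−-4)²) = 3.1623; v₂ = distance/dt₂ = 6.3246

ω₁ = -0.6582, v₂ = 6.3246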